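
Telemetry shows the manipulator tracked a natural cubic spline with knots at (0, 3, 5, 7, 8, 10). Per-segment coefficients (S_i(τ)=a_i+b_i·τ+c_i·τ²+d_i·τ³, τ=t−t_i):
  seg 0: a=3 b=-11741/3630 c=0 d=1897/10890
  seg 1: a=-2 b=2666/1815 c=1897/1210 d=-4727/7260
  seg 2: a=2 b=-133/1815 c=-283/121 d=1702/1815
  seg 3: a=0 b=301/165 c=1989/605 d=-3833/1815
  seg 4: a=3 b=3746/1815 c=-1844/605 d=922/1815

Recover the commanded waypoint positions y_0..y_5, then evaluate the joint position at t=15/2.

y_0 = S_0(0) = a_0 = 3
y_1 = S_1(0) = a_1 = -2
y_2 = S_2(0) = a_2 = 2
y_3 = S_3(0) = a_3 = 0
y_4 = S_4(0) = a_4 = 3
y_5 = S_4(2) = -1
t_q=15/2 is in segment 3 (τ=1/2); S_3(τ)=1423/968

y_0=3 y_1=-2 y_2=2 y_3=0 y_4=3 y_5=-1
S(15/2) = 1423/968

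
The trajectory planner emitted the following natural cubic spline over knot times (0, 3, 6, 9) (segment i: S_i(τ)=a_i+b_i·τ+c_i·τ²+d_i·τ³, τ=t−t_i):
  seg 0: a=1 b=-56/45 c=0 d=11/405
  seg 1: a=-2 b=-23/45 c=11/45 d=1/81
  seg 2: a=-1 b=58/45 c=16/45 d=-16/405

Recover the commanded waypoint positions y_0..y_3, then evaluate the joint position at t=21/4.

y_0 = S_0(0) = a_0 = 1
y_1 = S_1(0) = a_1 = -2
y_2 = S_2(0) = a_2 = -1
y_3 = S_2(3) = 5
t_q=21/4 is in segment 1 (τ=9/4); S_1(τ)=-567/320

y_0=1 y_1=-2 y_2=-1 y_3=5
S(21/4) = -567/320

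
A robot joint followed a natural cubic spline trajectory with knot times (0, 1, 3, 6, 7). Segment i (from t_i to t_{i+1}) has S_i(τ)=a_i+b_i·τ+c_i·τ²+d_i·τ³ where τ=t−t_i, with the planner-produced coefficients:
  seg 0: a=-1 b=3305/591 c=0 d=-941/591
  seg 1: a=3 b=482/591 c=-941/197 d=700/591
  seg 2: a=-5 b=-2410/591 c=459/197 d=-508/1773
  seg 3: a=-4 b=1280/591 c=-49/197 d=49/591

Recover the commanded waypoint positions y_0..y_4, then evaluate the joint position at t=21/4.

y_0=-1 y_1=3 y_2=-5 y_3=-4 y_4=-2
S(21/4) = -4447/788

y_0 = S_0(0) = a_0 = -1
y_1 = S_1(0) = a_1 = 3
y_2 = S_2(0) = a_2 = -5
y_3 = S_3(0) = a_3 = -4
y_4 = S_3(1) = -2
t_q=21/4 is in segment 2 (τ=9/4); S_2(τ)=-4447/788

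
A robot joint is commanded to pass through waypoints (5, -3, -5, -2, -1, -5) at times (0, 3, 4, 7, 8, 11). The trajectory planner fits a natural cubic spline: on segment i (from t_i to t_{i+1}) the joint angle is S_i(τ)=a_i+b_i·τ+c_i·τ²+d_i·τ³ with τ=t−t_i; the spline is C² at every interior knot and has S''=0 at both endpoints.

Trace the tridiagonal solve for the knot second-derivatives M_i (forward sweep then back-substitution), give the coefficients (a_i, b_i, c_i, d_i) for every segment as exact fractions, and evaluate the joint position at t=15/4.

  seg 0: a=5 b=-3122/1131 c=0 d=106/10179
  seg 1: a=-3 b=-2804/1131 c=106/1131 d=436/1131
  seg 2: a=-5 b=-428/377 c=1414/1131 d=-7/39
  seg 3: a=-2 b=573/377 c=-413/1131 d=-175/1131
  seg 4: a=-1 b=368/1131 c=-938/1131 d=938/10179
S(15/4) = -28013/6032

Δ: Δ0=-8/3, Δ1=-2, Δ2=1, Δ3=1, Δ4=-4/3
row 1: diag=8, rhs=4; c'=1/8, d'=1/2
row 2: denom=8−1·1/8=63/8; d'=(18−1·1/2)/(63/8)=20/9
row 3: denom=8−3·8/21=48/7; d'=(0−3·20/9)/(48/7)=-35/36
row 4: denom=8−1·7/48=377/48; d'=(-14−1·-35/36)/(377/48)=-1876/1131
back: M4=-1876/1131
back: M3=-35/36−7/48·-1876/1131=-826/1131
back: M2=20/9−8/21·-826/1131=2828/1131
back: M1=1/2−1/8·2828/1131=212/1131
M: M0=0, M1=212/1131, M2=2828/1131, M3=-826/1131, M4=-1876/1131, M5=0
seg 0: a=5, c=M0/2=0, d=(M1−M0)/(6·3)=106/10179, b=Δ0−h0·(2M0+M1)/6=-3122/1131
seg 1: a=-3, c=M1/2=106/1131, d=(M2−M1)/(6·1)=436/1131, b=Δ1−h1·(2M1+M2)/6=-2804/1131
seg 2: a=-5, c=M2/2=1414/1131, d=(M3−M2)/(6·3)=-7/39, b=Δ2−h2·(2M2+M3)/6=-428/377
seg 3: a=-2, c=M3/2=-413/1131, d=(M4−M3)/(6·1)=-175/1131, b=Δ3−h3·(2M3+M4)/6=573/377
seg 4: a=-1, c=M4/2=-938/1131, d=(M5−M4)/(6·3)=938/10179, b=Δ4−h4·(2M4+M5)/6=368/1131
t_q=15/4 → seg 1, τ=3/4; S=-3+-2804/1131·τ+106/1131·τ²+436/1131·τ³=-28013/6032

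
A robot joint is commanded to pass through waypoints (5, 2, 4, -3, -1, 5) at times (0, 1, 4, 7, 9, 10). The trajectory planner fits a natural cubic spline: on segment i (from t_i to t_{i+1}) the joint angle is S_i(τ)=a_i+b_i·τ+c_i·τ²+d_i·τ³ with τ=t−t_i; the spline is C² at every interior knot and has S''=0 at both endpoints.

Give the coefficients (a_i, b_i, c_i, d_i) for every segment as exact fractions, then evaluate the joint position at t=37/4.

Δ: Δ0=-3, Δ1=2/3, Δ2=-7/3, Δ3=1, Δ4=6
row 1: diag=8, rhs=22; c'=3/8, d'=11/4
row 2: denom=12−3·3/8=87/8; d'=(-18−3·11/4)/(87/8)=-70/29
row 3: denom=10−3·8/29=266/29; d'=(20−3·-70/29)/(266/29)=395/133
row 4: denom=6−2·29/133=740/133; d'=(30−2·395/133)/(740/133)=160/37
back: M4=160/37
back: M3=395/133−29/133·160/37=75/37
back: M2=-70/29−8/29·75/37=-110/37
back: M1=11/4−3/8·-110/37=143/37
M: M0=0, M1=143/37, M2=-110/37, M3=75/37, M4=160/37, M5=0
seg 0: a=5, c=M0/2=0, d=(M1−M0)/(6·1)=143/222, b=Δ0−h0·(2M0+M1)/6=-809/222
seg 1: a=2, c=M1/2=143/74, d=(M2−M1)/(6·3)=-253/666, b=Δ1−h1·(2M1+M2)/6=-190/111
seg 2: a=4, c=M2/2=-55/37, d=(M3−M2)/(6·3)=5/18, b=Δ2−h2·(2M2+M3)/6=-83/222
seg 3: a=-3, c=M3/2=75/74, d=(M4−M3)/(6·2)=85/444, b=Δ3−h3·(2M3+M4)/6=-199/111
seg 4: a=-1, c=M4/2=80/37, d=(M5−M4)/(6·1)=-80/111, b=Δ4−h4·(2M4+M5)/6=506/111
t_q=37/4 → seg 4, τ=1/4; S=-1+506/111·τ+80/37·τ²+-80/111·τ³=39/148

  seg 0: a=5 b=-809/222 c=0 d=143/222
  seg 1: a=2 b=-190/111 c=143/74 d=-253/666
  seg 2: a=4 b=-83/222 c=-55/37 d=5/18
  seg 3: a=-3 b=-199/111 c=75/74 d=85/444
  seg 4: a=-1 b=506/111 c=80/37 d=-80/111
S(37/4) = 39/148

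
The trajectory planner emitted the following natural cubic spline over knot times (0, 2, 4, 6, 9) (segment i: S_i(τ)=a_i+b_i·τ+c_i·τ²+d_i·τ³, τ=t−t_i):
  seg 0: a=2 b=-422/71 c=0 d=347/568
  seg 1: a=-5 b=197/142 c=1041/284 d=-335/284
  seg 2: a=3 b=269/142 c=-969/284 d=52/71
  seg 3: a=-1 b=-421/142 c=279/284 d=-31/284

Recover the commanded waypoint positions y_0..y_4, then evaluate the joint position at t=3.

y_0=2 y_1=-5 y_2=3 y_3=-1 y_4=-4
S(3) = -80/71

y_0 = S_0(0) = a_0 = 2
y_1 = S_1(0) = a_1 = -5
y_2 = S_2(0) = a_2 = 3
y_3 = S_3(0) = a_3 = -1
y_4 = S_3(3) = -4
t_q=3 is in segment 1 (τ=1); S_1(τ)=-80/71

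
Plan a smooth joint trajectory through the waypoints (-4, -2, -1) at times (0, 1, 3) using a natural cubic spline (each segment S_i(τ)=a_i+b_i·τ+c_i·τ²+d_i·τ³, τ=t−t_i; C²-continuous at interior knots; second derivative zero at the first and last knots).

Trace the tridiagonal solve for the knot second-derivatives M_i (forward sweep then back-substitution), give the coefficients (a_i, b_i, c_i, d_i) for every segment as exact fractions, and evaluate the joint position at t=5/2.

  seg 0: a=-4 b=9/4 c=0 d=-1/4
  seg 1: a=-2 b=3/2 c=-3/4 d=1/8
S(5/2) = -65/64

Δ: Δ0=2, Δ1=1/2
row 1: diag=6, rhs=-9; c'=1/3, d'=-3/2
back: M1=-3/2
M: M0=0, M1=-3/2, M2=0
seg 0: a=-4, c=M0/2=0, d=(M1−M0)/(6·1)=-1/4, b=Δ0−h0·(2M0+M1)/6=9/4
seg 1: a=-2, c=M1/2=-3/4, d=(M2−M1)/(6·2)=1/8, b=Δ1−h1·(2M1+M2)/6=3/2
t_q=5/2 → seg 1, τ=3/2; S=-2+3/2·τ+-3/4·τ²+1/8·τ³=-65/64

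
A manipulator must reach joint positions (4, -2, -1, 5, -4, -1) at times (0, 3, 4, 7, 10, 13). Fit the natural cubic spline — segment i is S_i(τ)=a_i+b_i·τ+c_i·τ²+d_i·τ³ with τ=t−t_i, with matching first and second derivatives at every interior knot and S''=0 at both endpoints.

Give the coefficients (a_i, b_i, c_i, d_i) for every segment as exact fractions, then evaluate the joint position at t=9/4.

Δ: Δ0=-2, Δ1=1, Δ2=2, Δ3=-3, Δ4=1
row 1: diag=8, rhs=18; c'=1/8, d'=9/4
row 2: denom=8−1·1/8=63/8; d'=(6−1·9/4)/(63/8)=10/21
row 3: denom=12−3·8/21=76/7; d'=(-30−3·10/21)/(76/7)=-55/19
row 4: denom=12−3·21/76=849/76; d'=(24−3·-55/19)/(849/76)=828/283
back: M4=828/283
back: M3=-55/19−21/76·828/283=-1048/283
back: M2=10/21−8/21·-1048/283=534/283
back: M1=9/4−1/8·534/283=570/283
M: M0=0, M1=570/283, M2=534/283, M3=-1048/283, M4=828/283, M5=0
seg 0: a=4, c=M0/2=0, d=(M1−M0)/(6·3)=95/849, b=Δ0−h0·(2M0+M1)/6=-851/283
seg 1: a=-2, c=M1/2=285/283, d=(M2−M1)/(6·1)=-6/283, b=Δ1−h1·(2M1+M2)/6=4/283
seg 2: a=-1, c=M2/2=267/283, d=(M3−M2)/(6·3)=-791/2547, b=Δ2−h2·(2M2+M3)/6=556/283
seg 3: a=5, c=M3/2=-524/283, d=(M4−M3)/(6·3)=938/2547, b=Δ3−h3·(2M3+M4)/6=-215/283
seg 4: a=-4, c=M4/2=414/283, d=(M5−M4)/(6·3)=-46/283, b=Δ4−h4·(2M4+M5)/6=-545/283
t_q=9/4 → seg 0, τ=9/4; S=4+-851/283·τ+0·τ²+95/849·τ³=-27011/18112

  seg 0: a=4 b=-851/283 c=0 d=95/849
  seg 1: a=-2 b=4/283 c=285/283 d=-6/283
  seg 2: a=-1 b=556/283 c=267/283 d=-791/2547
  seg 3: a=5 b=-215/283 c=-524/283 d=938/2547
  seg 4: a=-4 b=-545/283 c=414/283 d=-46/283
S(9/4) = -27011/18112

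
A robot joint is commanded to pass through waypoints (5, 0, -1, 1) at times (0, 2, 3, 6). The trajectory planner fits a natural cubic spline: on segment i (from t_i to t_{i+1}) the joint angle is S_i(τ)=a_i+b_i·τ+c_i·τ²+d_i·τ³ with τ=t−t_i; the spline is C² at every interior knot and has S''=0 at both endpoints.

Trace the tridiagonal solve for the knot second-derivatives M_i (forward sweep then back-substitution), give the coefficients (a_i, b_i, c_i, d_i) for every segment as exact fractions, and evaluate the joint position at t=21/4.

  seg 0: a=5 b=-829/282 c=0 d=31/282
  seg 1: a=0 b=-457/282 c=31/47 d=-11/282
  seg 2: a=-1 b=-59/141 c=51/94 d=-17/282
S(21/4) = 713/6016

Δ: Δ0=-5/2, Δ1=-1, Δ2=2/3
row 1: diag=6, rhs=9; c'=1/6, d'=3/2
row 2: denom=8−1·1/6=47/6; d'=(10−1·3/2)/(47/6)=51/47
back: M2=51/47
back: M1=3/2−1/6·51/47=62/47
M: M0=0, M1=62/47, M2=51/47, M3=0
seg 0: a=5, c=M0/2=0, d=(M1−M0)/(6·2)=31/282, b=Δ0−h0·(2M0+M1)/6=-829/282
seg 1: a=0, c=M1/2=31/47, d=(M2−M1)/(6·1)=-11/282, b=Δ1−h1·(2M1+M2)/6=-457/282
seg 2: a=-1, c=M2/2=51/94, d=(M3−M2)/(6·3)=-17/282, b=Δ2−h2·(2M2+M3)/6=-59/141
t_q=21/4 → seg 2, τ=9/4; S=-1+-59/141·τ+51/94·τ²+-17/282·τ³=713/6016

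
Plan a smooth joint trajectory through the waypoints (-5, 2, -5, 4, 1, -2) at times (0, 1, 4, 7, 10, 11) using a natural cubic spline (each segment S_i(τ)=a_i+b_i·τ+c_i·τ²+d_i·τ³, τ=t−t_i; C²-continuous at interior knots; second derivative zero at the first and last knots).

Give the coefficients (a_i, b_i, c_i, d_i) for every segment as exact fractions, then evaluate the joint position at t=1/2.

  seg 0: a=-5 b=19883/2331 c=0 d=-3566/2331
  seg 1: a=2 b=9185/2331 c=-3566/777 d=17470/20979
  seg 2: a=-5 b=-2593/2331 c=6772/2331 d=-290/567
  seg 3: a=4 b=5849/2331 c=-3958/2331 d=3694/20979
  seg 4: a=1 b=-6817/2331 c=-88/777 d=88/2331
S(1/2) = -2879/3108

Δ: Δ0=7, Δ1=-7/3, Δ2=3, Δ3=-1, Δ4=-3
row 1: diag=8, rhs=-56; c'=3/8, d'=-7
row 2: denom=12−3·3/8=87/8; d'=(32−3·-7)/(87/8)=424/87
row 3: denom=12−3·8/29=324/29; d'=(-24−3·424/87)/(324/29)=-280/81
row 4: denom=8−3·29/108=259/36; d'=(-12−3·-280/81)/(259/36)=-176/777
back: M4=-176/777
back: M3=-280/81−29/108·-176/777=-7916/2331
back: M2=424/87−8/29·-7916/2331=13544/2331
back: M1=-7−3/8·13544/2331=-7132/777
M: M0=0, M1=-7132/777, M2=13544/2331, M3=-7916/2331, M4=-176/777, M5=0
seg 0: a=-5, c=M0/2=0, d=(M1−M0)/(6·1)=-3566/2331, b=Δ0−h0·(2M0+M1)/6=19883/2331
seg 1: a=2, c=M1/2=-3566/777, d=(M2−M1)/(6·3)=17470/20979, b=Δ1−h1·(2M1+M2)/6=9185/2331
seg 2: a=-5, c=M2/2=6772/2331, d=(M3−M2)/(6·3)=-290/567, b=Δ2−h2·(2M2+M3)/6=-2593/2331
seg 3: a=4, c=M3/2=-3958/2331, d=(M4−M3)/(6·3)=3694/20979, b=Δ3−h3·(2M3+M4)/6=5849/2331
seg 4: a=1, c=M4/2=-88/777, d=(M5−M4)/(6·1)=88/2331, b=Δ4−h4·(2M4+M5)/6=-6817/2331
t_q=1/2 → seg 0, τ=1/2; S=-5+19883/2331·τ+0·τ²+-3566/2331·τ³=-2879/3108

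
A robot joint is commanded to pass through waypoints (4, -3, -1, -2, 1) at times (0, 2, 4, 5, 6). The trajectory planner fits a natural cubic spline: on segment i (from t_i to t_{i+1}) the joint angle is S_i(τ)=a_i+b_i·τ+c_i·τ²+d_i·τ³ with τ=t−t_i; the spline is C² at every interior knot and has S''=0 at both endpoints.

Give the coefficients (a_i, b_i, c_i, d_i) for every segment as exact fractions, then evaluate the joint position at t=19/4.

Δ: Δ0=-7/2, Δ1=1, Δ2=-1, Δ3=3
row 1: diag=8, rhs=27; c'=1/4, d'=27/8
row 2: denom=6−2·1/4=11/2; d'=(-12−2·27/8)/(11/2)=-75/22
row 3: denom=4−1·2/11=42/11; d'=(24−1·-75/22)/(42/11)=201/28
back: M3=201/28
back: M2=-75/22−2/11·201/28=-33/7
back: M1=27/8−1/4·-33/7=255/56
M: M0=0, M1=255/56, M2=-33/7, M3=201/28, M4=0
seg 0: a=4, c=M0/2=0, d=(M1−M0)/(6·2)=85/224, b=Δ0−h0·(2M0+M1)/6=-281/56
seg 1: a=-3, c=M1/2=255/112, d=(M2−M1)/(6·2)=-173/224, b=Δ1−h1·(2M1+M2)/6=-13/28
seg 2: a=-1, c=M2/2=-33/14, d=(M3−M2)/(6·1)=111/56, b=Δ2−h2·(2M2+M3)/6=-5/8
seg 3: a=-2, c=M3/2=201/56, d=(M4−M3)/(6·1)=-67/56, b=Δ3−h3·(2M3+M4)/6=17/28
t_q=19/4 → seg 2, τ=3/4; S=-1+-5/8·τ+-33/14·τ²+111/56·τ³=-7019/3584

  seg 0: a=4 b=-281/56 c=0 d=85/224
  seg 1: a=-3 b=-13/28 c=255/112 d=-173/224
  seg 2: a=-1 b=-5/8 c=-33/14 d=111/56
  seg 3: a=-2 b=17/28 c=201/56 d=-67/56
S(19/4) = -7019/3584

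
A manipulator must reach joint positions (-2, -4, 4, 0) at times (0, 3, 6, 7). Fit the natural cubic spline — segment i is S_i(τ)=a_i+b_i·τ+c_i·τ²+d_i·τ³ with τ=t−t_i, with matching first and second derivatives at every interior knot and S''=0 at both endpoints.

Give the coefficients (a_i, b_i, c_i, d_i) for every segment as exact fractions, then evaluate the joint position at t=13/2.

Δ: Δ0=-2/3, Δ1=8/3, Δ2=-4
row 1: diag=12, rhs=20; c'=1/4, d'=5/3
row 2: denom=8−3·1/4=29/4; d'=(-40−3·5/3)/(29/4)=-180/29
back: M2=-180/29
back: M1=5/3−1/4·-180/29=280/87
M: M0=0, M1=280/87, M2=-180/29, M3=0
seg 0: a=-2, c=M0/2=0, d=(M1−M0)/(6·3)=140/783, b=Δ0−h0·(2M0+M1)/6=-66/29
seg 1: a=-4, c=M1/2=140/87, d=(M2−M1)/(6·3)=-410/783, b=Δ1−h1·(2M1+M2)/6=74/29
seg 2: a=4, c=M2/2=-90/29, d=(M3−M2)/(6·1)=30/29, b=Δ2−h2·(2M2+M3)/6=-56/29
t_q=13/2 → seg 2, τ=1/2; S=4+-56/29·τ+-90/29·τ²+30/29·τ³=277/116

  seg 0: a=-2 b=-66/29 c=0 d=140/783
  seg 1: a=-4 b=74/29 c=140/87 d=-410/783
  seg 2: a=4 b=-56/29 c=-90/29 d=30/29
S(13/2) = 277/116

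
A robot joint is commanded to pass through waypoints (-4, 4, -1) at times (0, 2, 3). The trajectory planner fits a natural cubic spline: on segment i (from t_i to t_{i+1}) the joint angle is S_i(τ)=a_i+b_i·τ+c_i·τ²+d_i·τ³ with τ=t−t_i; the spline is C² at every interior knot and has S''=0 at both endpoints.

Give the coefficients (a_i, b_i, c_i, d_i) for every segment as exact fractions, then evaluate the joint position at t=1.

  seg 0: a=-4 b=7 c=0 d=-3/4
  seg 1: a=4 b=-2 c=-9/2 d=3/2
S(1) = 9/4

Δ: Δ0=4, Δ1=-5
row 1: diag=6, rhs=-54; c'=1/6, d'=-9
back: M1=-9
M: M0=0, M1=-9, M2=0
seg 0: a=-4, c=M0/2=0, d=(M1−M0)/(6·2)=-3/4, b=Δ0−h0·(2M0+M1)/6=7
seg 1: a=4, c=M1/2=-9/2, d=(M2−M1)/(6·1)=3/2, b=Δ1−h1·(2M1+M2)/6=-2
t_q=1 → seg 0, τ=1; S=-4+7·τ+0·τ²+-3/4·τ³=9/4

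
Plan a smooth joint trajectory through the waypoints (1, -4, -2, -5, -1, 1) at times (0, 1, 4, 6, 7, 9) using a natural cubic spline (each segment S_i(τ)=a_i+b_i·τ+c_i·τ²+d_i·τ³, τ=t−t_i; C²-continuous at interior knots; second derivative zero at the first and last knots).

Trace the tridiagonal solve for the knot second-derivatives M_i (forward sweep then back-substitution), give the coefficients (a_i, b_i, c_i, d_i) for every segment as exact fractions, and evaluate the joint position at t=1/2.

  seg 0: a=1 b=-82535/13758 c=0 d=13745/13758
  seg 1: a=-4 b=-20650/6879 c=13745/4586 d=-8137/13758
  seg 2: a=-2 b=-13589/13758 c=-5333/2293 d=14237/13758
  seg 3: a=-5 b=29263/13758 c=8904/2293 d=-27655/13758
  seg 4: a=-1 b=26573/6879 c=-9847/4586 d=9847/27516
S(1/2) = -68777/36688

Δ: Δ0=-5, Δ1=2/3, Δ2=-3/2, Δ3=4, Δ4=1
row 1: diag=8, rhs=34; c'=3/8, d'=17/4
row 2: denom=10−3·3/8=71/8; d'=(-13−3·17/4)/(71/8)=-206/71
row 3: denom=6−2·16/71=394/71; d'=(33−2·-206/71)/(394/71)=2755/394
row 4: denom=6−1·71/394=2293/394; d'=(-18−1·2755/394)/(2293/394)=-9847/2293
back: M4=-9847/2293
back: M3=2755/394−71/394·-9847/2293=17808/2293
back: M2=-206/71−16/71·17808/2293=-10666/2293
back: M1=17/4−3/8·-10666/2293=13745/2293
M: M0=0, M1=13745/2293, M2=-10666/2293, M3=17808/2293, M4=-9847/2293, M5=0
seg 0: a=1, c=M0/2=0, d=(M1−M0)/(6·1)=13745/13758, b=Δ0−h0·(2M0+M1)/6=-82535/13758
seg 1: a=-4, c=M1/2=13745/4586, d=(M2−M1)/(6·3)=-8137/13758, b=Δ1−h1·(2M1+M2)/6=-20650/6879
seg 2: a=-2, c=M2/2=-5333/2293, d=(M3−M2)/(6·2)=14237/13758, b=Δ2−h2·(2M2+M3)/6=-13589/13758
seg 3: a=-5, c=M3/2=8904/2293, d=(M4−M3)/(6·1)=-27655/13758, b=Δ3−h3·(2M3+M4)/6=29263/13758
seg 4: a=-1, c=M4/2=-9847/4586, d=(M5−M4)/(6·2)=9847/27516, b=Δ4−h4·(2M4+M5)/6=26573/6879
t_q=1/2 → seg 0, τ=1/2; S=1+-82535/13758·τ+0·τ²+13745/13758·τ³=-68777/36688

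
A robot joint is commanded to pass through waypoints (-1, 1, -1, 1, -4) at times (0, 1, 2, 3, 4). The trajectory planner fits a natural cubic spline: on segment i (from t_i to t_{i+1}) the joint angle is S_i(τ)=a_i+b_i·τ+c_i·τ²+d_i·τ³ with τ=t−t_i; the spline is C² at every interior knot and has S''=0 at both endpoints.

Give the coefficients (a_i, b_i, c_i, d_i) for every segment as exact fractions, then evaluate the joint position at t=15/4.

Δ: Δ0=2, Δ1=-2, Δ2=2, Δ3=-5
row 1: diag=4, rhs=-24; c'=1/4, d'=-6
row 2: denom=4−1·1/4=15/4; d'=(24−1·-6)/(15/4)=8
row 3: denom=4−1·4/15=56/15; d'=(-42−1·8)/(56/15)=-375/28
back: M3=-375/28
back: M2=8−4/15·-375/28=81/7
back: M1=-6−1/4·81/7=-249/28
M: M0=0, M1=-249/28, M2=81/7, M3=-375/28, M4=0
seg 0: a=-1, c=M0/2=0, d=(M1−M0)/(6·1)=-83/56, b=Δ0−h0·(2M0+M1)/6=195/56
seg 1: a=1, c=M1/2=-249/56, d=(M2−M1)/(6·1)=191/56, b=Δ1−h1·(2M1+M2)/6=-27/28
seg 2: a=-1, c=M2/2=81/14, d=(M3−M2)/(6·1)=-233/56, b=Δ2−h2·(2M2+M3)/6=3/8
seg 3: a=1, c=M3/2=-375/56, d=(M4−M3)/(6·1)=125/56, b=Δ3−h3·(2M3+M4)/6=-15/28
t_q=15/4 → seg 3, τ=3/4; S=1+-15/28·τ+-375/56·τ²+125/56·τ³=-7981/3584

  seg 0: a=-1 b=195/56 c=0 d=-83/56
  seg 1: a=1 b=-27/28 c=-249/56 d=191/56
  seg 2: a=-1 b=3/8 c=81/14 d=-233/56
  seg 3: a=1 b=-15/28 c=-375/56 d=125/56
S(15/4) = -7981/3584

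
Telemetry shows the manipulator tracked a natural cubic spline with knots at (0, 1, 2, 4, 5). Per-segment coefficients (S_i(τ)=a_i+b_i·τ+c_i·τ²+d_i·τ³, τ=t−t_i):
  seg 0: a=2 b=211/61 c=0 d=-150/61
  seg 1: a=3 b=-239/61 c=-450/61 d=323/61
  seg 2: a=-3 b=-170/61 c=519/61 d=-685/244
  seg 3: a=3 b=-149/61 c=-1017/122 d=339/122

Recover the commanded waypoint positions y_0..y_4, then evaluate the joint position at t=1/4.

y_0=2 y_1=3 y_2=-3 y_3=3 y_4=-5
S(1/4) = 5517/1952

y_0 = S_0(0) = a_0 = 2
y_1 = S_1(0) = a_1 = 3
y_2 = S_2(0) = a_2 = -3
y_3 = S_3(0) = a_3 = 3
y_4 = S_3(1) = -5
t_q=1/4 is in segment 0 (τ=1/4); S_0(τ)=5517/1952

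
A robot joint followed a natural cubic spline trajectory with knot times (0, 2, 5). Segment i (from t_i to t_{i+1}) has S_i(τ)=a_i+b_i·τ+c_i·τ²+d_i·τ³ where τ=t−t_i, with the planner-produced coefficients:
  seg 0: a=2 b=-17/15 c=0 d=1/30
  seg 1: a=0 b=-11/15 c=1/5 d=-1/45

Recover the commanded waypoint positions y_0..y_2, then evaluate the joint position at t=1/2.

y_0=2 y_1=0 y_2=-1
S(1/2) = 23/16

y_0 = S_0(0) = a_0 = 2
y_1 = S_1(0) = a_1 = 0
y_2 = S_1(3) = -1
t_q=1/2 is in segment 0 (τ=1/2); S_0(τ)=23/16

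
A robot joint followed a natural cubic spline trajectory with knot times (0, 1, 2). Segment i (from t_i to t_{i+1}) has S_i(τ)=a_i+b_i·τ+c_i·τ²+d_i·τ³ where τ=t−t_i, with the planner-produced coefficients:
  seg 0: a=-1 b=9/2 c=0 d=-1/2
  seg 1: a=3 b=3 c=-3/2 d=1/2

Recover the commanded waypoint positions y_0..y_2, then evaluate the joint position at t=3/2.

y_0 = S_0(0) = a_0 = -1
y_1 = S_1(0) = a_1 = 3
y_2 = S_1(1) = 5
t_q=3/2 is in segment 1 (τ=1/2); S_1(τ)=67/16

y_0=-1 y_1=3 y_2=5
S(3/2) = 67/16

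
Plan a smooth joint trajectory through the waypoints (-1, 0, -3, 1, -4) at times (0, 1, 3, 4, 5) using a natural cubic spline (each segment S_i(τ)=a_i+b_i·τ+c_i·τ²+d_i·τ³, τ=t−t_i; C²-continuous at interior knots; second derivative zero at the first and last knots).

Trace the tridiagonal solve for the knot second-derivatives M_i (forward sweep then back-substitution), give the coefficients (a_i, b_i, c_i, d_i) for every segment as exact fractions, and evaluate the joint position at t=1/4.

Δ: Δ0=1, Δ1=-3/2, Δ2=4, Δ3=-5
row 1: diag=6, rhs=-15; c'=1/3, d'=-5/2
row 2: denom=6−2·1/3=16/3; d'=(33−2·-5/2)/(16/3)=57/8
row 3: denom=4−1·3/16=61/16; d'=(-54−1·57/8)/(61/16)=-978/61
back: M3=-978/61
back: M2=57/8−3/16·-978/61=618/61
back: M1=-5/2−1/3·618/61=-717/122
M: M0=0, M1=-717/122, M2=618/61, M3=-978/61, M4=0
seg 0: a=-1, c=M0/2=0, d=(M1−M0)/(6·1)=-239/244, b=Δ0−h0·(2M0+M1)/6=483/244
seg 1: a=0, c=M1/2=-717/244, d=(M2−M1)/(6·2)=651/488, b=Δ1−h1·(2M1+M2)/6=-117/122
seg 2: a=-3, c=M2/2=309/61, d=(M3−M2)/(6·1)=-266/61, b=Δ2−h2·(2M2+M3)/6=201/61
seg 3: a=1, c=M3/2=-489/61, d=(M4−M3)/(6·1)=163/61, b=Δ3−h3·(2M3+M4)/6=21/61
t_q=1/4 → seg 0, τ=1/4; S=-1+483/244·τ+0·τ²+-239/244·τ³=-8127/15616

  seg 0: a=-1 b=483/244 c=0 d=-239/244
  seg 1: a=0 b=-117/122 c=-717/244 d=651/488
  seg 2: a=-3 b=201/61 c=309/61 d=-266/61
  seg 3: a=1 b=21/61 c=-489/61 d=163/61
S(1/4) = -8127/15616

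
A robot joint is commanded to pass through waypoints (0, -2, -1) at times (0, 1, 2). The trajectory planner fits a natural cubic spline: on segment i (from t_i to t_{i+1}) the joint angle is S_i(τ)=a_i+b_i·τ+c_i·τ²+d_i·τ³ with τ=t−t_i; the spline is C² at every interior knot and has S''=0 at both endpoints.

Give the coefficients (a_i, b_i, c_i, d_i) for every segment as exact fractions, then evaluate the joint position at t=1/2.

  seg 0: a=0 b=-11/4 c=0 d=3/4
  seg 1: a=-2 b=-1/2 c=9/4 d=-3/4
S(1/2) = -41/32

Δ: Δ0=-2, Δ1=1
row 1: diag=4, rhs=18; c'=1/4, d'=9/2
back: M1=9/2
M: M0=0, M1=9/2, M2=0
seg 0: a=0, c=M0/2=0, d=(M1−M0)/(6·1)=3/4, b=Δ0−h0·(2M0+M1)/6=-11/4
seg 1: a=-2, c=M1/2=9/4, d=(M2−M1)/(6·1)=-3/4, b=Δ1−h1·(2M1+M2)/6=-1/2
t_q=1/2 → seg 0, τ=1/2; S=0+-11/4·τ+0·τ²+3/4·τ³=-41/32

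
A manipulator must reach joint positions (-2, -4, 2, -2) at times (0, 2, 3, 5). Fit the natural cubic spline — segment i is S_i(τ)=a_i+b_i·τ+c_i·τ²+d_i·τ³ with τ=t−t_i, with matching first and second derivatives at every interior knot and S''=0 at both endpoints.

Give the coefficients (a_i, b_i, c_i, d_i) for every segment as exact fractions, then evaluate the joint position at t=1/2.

Δ: Δ0=-1, Δ1=6, Δ2=-2
row 1: diag=6, rhs=42; c'=1/6, d'=7
row 2: denom=6−1·1/6=35/6; d'=(-48−1·7)/(35/6)=-66/7
back: M2=-66/7
back: M1=7−1/6·-66/7=60/7
M: M0=0, M1=60/7, M2=-66/7, M3=0
seg 0: a=-2, c=M0/2=0, d=(M1−M0)/(6·2)=5/7, b=Δ0−h0·(2M0+M1)/6=-27/7
seg 1: a=-4, c=M1/2=30/7, d=(M2−M1)/(6·1)=-3, b=Δ1−h1·(2M1+M2)/6=33/7
seg 2: a=2, c=M2/2=-33/7, d=(M3−M2)/(6·2)=11/14, b=Δ2−h2·(2M2+M3)/6=30/7
t_q=1/2 → seg 0, τ=1/2; S=-2+-27/7·τ+0·τ²+5/7·τ³=-215/56

  seg 0: a=-2 b=-27/7 c=0 d=5/7
  seg 1: a=-4 b=33/7 c=30/7 d=-3
  seg 2: a=2 b=30/7 c=-33/7 d=11/14
S(1/2) = -215/56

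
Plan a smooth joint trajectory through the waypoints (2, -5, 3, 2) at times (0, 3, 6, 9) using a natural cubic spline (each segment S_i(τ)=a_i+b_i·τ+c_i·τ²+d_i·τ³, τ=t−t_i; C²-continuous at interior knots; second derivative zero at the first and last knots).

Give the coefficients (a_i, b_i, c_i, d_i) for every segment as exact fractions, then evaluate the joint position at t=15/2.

Δ: Δ0=-7/3, Δ1=8/3, Δ2=-1/3
row 1: diag=12, rhs=30; c'=1/4, d'=5/2
row 2: denom=12−3·1/4=45/4; d'=(-18−3·5/2)/(45/4)=-34/15
back: M2=-34/15
back: M1=5/2−1/4·-34/15=46/15
M: M0=0, M1=46/15, M2=-34/15, M3=0
seg 0: a=2, c=M0/2=0, d=(M1−M0)/(6·3)=23/135, b=Δ0−h0·(2M0+M1)/6=-58/15
seg 1: a=-5, c=M1/2=23/15, d=(M2−M1)/(6·3)=-8/27, b=Δ1−h1·(2M1+M2)/6=11/15
seg 2: a=3, c=M2/2=-17/15, d=(M3−M2)/(6·3)=17/135, b=Δ2−h2·(2M2+M3)/6=29/15
t_q=15/2 → seg 2, τ=3/2; S=3+29/15·τ+-17/15·τ²+17/135·τ³=151/40

  seg 0: a=2 b=-58/15 c=0 d=23/135
  seg 1: a=-5 b=11/15 c=23/15 d=-8/27
  seg 2: a=3 b=29/15 c=-17/15 d=17/135
S(15/2) = 151/40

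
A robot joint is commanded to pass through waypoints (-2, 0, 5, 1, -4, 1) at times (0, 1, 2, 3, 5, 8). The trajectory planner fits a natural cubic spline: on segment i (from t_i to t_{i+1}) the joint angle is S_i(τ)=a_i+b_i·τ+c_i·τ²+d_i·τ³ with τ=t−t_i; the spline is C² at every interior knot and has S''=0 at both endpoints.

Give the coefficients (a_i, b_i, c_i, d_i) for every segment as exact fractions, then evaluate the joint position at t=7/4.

  seg 0: a=-2 b=671/1200 c=0 d=1729/1200
  seg 1: a=0 b=2929/600 c=1729/400 d=-1009/240
  seg 2: a=5 b=1097/1200 c=-829/100 d=4051/1200
  seg 3: a=1 b=-3323/600 c=147/80 d=-191/1200
  seg 4: a=-4 b=-59/600 c=353/400 d=-353/3600
S(7/4) = 110567/25600

Δ: Δ0=2, Δ1=5, Δ2=-4, Δ3=-5/2, Δ4=5/3
row 1: diag=4, rhs=18; c'=1/4, d'=9/2
row 2: denom=4−1·1/4=15/4; d'=(-54−1·9/2)/(15/4)=-78/5
row 3: denom=6−1·4/15=86/15; d'=(9−1·-78/5)/(86/15)=369/86
row 4: denom=10−2·15/43=400/43; d'=(25−2·369/86)/(400/43)=353/200
back: M4=353/200
back: M3=369/86−15/43·353/200=147/40
back: M2=-78/5−4/15·147/40=-829/50
back: M1=9/2−1/4·-829/50=1729/200
M: M0=0, M1=1729/200, M2=-829/50, M3=147/40, M4=353/200, M5=0
seg 0: a=-2, c=M0/2=0, d=(M1−M0)/(6·1)=1729/1200, b=Δ0−h0·(2M0+M1)/6=671/1200
seg 1: a=0, c=M1/2=1729/400, d=(M2−M1)/(6·1)=-1009/240, b=Δ1−h1·(2M1+M2)/6=2929/600
seg 2: a=5, c=M2/2=-829/100, d=(M3−M2)/(6·1)=4051/1200, b=Δ2−h2·(2M2+M3)/6=1097/1200
seg 3: a=1, c=M3/2=147/80, d=(M4−M3)/(6·2)=-191/1200, b=Δ3−h3·(2M3+M4)/6=-3323/600
seg 4: a=-4, c=M4/2=353/400, d=(M5−M4)/(6·3)=-353/3600, b=Δ4−h4·(2M4+M5)/6=-59/600
t_q=7/4 → seg 1, τ=3/4; S=0+2929/600·τ+1729/400·τ²+-1009/240·τ³=110567/25600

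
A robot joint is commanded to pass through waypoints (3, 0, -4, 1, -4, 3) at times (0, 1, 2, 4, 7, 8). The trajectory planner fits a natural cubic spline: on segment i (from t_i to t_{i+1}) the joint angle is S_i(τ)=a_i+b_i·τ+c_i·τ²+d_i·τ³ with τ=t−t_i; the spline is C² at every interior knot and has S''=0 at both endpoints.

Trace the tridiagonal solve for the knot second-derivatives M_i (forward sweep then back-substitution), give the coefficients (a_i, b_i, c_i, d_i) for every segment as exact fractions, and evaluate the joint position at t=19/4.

  seg 0: a=3 b=-607/258 c=0 d=-167/258
  seg 1: a=0 b=-554/129 c=-167/86 d=577/258
  seg 2: a=-4 b=-379/258 c=205/43 d=-359/258
  seg 3: a=1 b=233/258 c=-154/43 d=703/774
  seg 4: a=-4 b=508/129 c=395/86 d=-395/258
S(19/4) = 253/5504

Δ: Δ0=-3, Δ1=-4, Δ2=5/2, Δ3=-5/3, Δ4=7
row 1: diag=4, rhs=-6; c'=1/4, d'=-3/2
row 2: denom=6−1·1/4=23/4; d'=(39−1·-3/2)/(23/4)=162/23
row 3: denom=10−2·8/23=214/23; d'=(-25−2·162/23)/(214/23)=-899/214
row 4: denom=8−3·69/214=1505/214; d'=(52−3·-899/214)/(1505/214)=395/43
back: M4=395/43
back: M3=-899/214−69/214·395/43=-308/43
back: M2=162/23−8/23·-308/43=410/43
back: M1=-3/2−1/4·410/43=-167/43
M: M0=0, M1=-167/43, M2=410/43, M3=-308/43, M4=395/43, M5=0
seg 0: a=3, c=M0/2=0, d=(M1−M0)/(6·1)=-167/258, b=Δ0−h0·(2M0+M1)/6=-607/258
seg 1: a=0, c=M1/2=-167/86, d=(M2−M1)/(6·1)=577/258, b=Δ1−h1·(2M1+M2)/6=-554/129
seg 2: a=-4, c=M2/2=205/43, d=(M3−M2)/(6·2)=-359/258, b=Δ2−h2·(2M2+M3)/6=-379/258
seg 3: a=1, c=M3/2=-154/43, d=(M4−M3)/(6·3)=703/774, b=Δ3−h3·(2M3+M4)/6=233/258
seg 4: a=-4, c=M4/2=395/86, d=(M5−M4)/(6·1)=-395/258, b=Δ4−h4·(2M4+M5)/6=508/129
t_q=19/4 → seg 3, τ=3/4; S=1+233/258·τ+-154/43·τ²+703/774·τ³=253/5504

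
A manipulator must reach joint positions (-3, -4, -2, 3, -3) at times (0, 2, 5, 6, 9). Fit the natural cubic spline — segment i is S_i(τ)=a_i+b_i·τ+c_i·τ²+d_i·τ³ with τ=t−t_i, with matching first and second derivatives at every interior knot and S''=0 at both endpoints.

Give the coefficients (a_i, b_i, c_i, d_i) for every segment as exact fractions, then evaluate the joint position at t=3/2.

Δ: Δ0=-1/2, Δ1=2/3, Δ2=5, Δ3=-2
row 1: diag=10, rhs=7; c'=3/10, d'=7/10
row 2: denom=8−3·3/10=71/10; d'=(26−3·7/10)/(71/10)=239/71
row 3: denom=8−1·10/71=558/71; d'=(-42−1·239/71)/(558/71)=-3221/558
back: M3=-3221/558
back: M2=239/71−10/71·-3221/558=1166/279
back: M1=7/10−3/10·1166/279=-103/186
M: M0=0, M1=-103/186, M2=1166/279, M3=-3221/558, M4=0
seg 0: a=-3, c=M0/2=0, d=(M1−M0)/(6·2)=-103/2232, b=Δ0−h0·(2M0+M1)/6=-88/279
seg 1: a=-4, c=M1/2=-103/372, d=(M2−M1)/(6·3)=2641/10044, b=Δ1−h1·(2M1+M2)/6=-485/558
seg 2: a=-2, c=M2/2=583/279, d=(M3−M2)/(6·1)=-617/372, b=Δ2−h2·(2M2+M3)/6=5099/1116
seg 3: a=3, c=M3/2=-3221/1116, d=(M4−M3)/(6·3)=3221/10044, b=Δ3−h3·(2M3+M4)/6=2105/558
t_q=3/2 → seg 0, τ=3/2; S=-3+-88/279·τ+0·τ²+-103/2232·τ³=-21599/5952

  seg 0: a=-3 b=-88/279 c=0 d=-103/2232
  seg 1: a=-4 b=-485/558 c=-103/372 d=2641/10044
  seg 2: a=-2 b=5099/1116 c=583/279 d=-617/372
  seg 3: a=3 b=2105/558 c=-3221/1116 d=3221/10044
S(3/2) = -21599/5952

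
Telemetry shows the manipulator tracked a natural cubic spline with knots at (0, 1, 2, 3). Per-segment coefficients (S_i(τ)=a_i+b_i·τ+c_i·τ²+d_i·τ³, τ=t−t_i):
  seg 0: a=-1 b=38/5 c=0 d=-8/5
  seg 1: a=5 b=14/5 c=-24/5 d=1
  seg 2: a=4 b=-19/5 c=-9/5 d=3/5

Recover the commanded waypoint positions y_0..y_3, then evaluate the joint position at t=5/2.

y_0=-1 y_1=5 y_2=4 y_3=-1
S(5/2) = 69/40

y_0 = S_0(0) = a_0 = -1
y_1 = S_1(0) = a_1 = 5
y_2 = S_2(0) = a_2 = 4
y_3 = S_2(1) = -1
t_q=5/2 is in segment 2 (τ=1/2); S_2(τ)=69/40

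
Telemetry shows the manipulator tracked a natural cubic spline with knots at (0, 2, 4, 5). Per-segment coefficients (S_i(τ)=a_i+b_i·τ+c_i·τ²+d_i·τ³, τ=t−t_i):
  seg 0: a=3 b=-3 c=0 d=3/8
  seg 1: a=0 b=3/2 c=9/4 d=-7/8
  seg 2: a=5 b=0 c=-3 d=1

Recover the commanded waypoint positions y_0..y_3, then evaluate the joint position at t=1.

y_0=3 y_1=0 y_2=5 y_3=3
S(1) = 3/8

y_0 = S_0(0) = a_0 = 3
y_1 = S_1(0) = a_1 = 0
y_2 = S_2(0) = a_2 = 5
y_3 = S_2(1) = 3
t_q=1 is in segment 0 (τ=1); S_0(τ)=3/8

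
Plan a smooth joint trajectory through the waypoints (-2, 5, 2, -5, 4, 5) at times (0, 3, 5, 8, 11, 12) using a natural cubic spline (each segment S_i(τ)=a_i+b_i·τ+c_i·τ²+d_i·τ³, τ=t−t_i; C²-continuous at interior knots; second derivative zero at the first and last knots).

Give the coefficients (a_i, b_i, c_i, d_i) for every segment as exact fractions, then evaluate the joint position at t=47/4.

  seg 0: a=-2 b=4279/1272 c=0 d=-437/3816
  seg 1: a=5 b=173/636 c=-437/424 d=23/318
  seg 2: a=2 b=-1897/636 c=-253/424 d=3103/11448
  seg 3: a=-5 b=961/1272 c=293/159 d=-4177/11448
  seg 4: a=4 b=1247/636 c=-611/424 d=611/1272
S(47/4) = 131951/27136

Δ: Δ0=7/3, Δ1=-3/2, Δ2=-7/3, Δ3=3, Δ4=1
row 1: diag=10, rhs=-23; c'=1/5, d'=-23/10
row 2: denom=10−2·1/5=48/5; d'=(-5−2·-23/10)/(48/5)=-1/24
row 3: denom=12−3·5/16=177/16; d'=(32−3·-1/24)/(177/16)=514/177
row 4: denom=8−3·16/59=424/59; d'=(-12−3·514/177)/(424/59)=-611/212
back: M4=-611/212
back: M3=514/177−16/59·-611/212=586/159
back: M2=-1/24−5/16·586/159=-253/212
back: M1=-23/10−1/5·-253/212=-437/212
M: M0=0, M1=-437/212, M2=-253/212, M3=586/159, M4=-611/212, M5=0
seg 0: a=-2, c=M0/2=0, d=(M1−M0)/(6·3)=-437/3816, b=Δ0−h0·(2M0+M1)/6=4279/1272
seg 1: a=5, c=M1/2=-437/424, d=(M2−M1)/(6·2)=23/318, b=Δ1−h1·(2M1+M2)/6=173/636
seg 2: a=2, c=M2/2=-253/424, d=(M3−M2)/(6·3)=3103/11448, b=Δ2−h2·(2M2+M3)/6=-1897/636
seg 3: a=-5, c=M3/2=293/159, d=(M4−M3)/(6·3)=-4177/11448, b=Δ3−h3·(2M3+M4)/6=961/1272
seg 4: a=4, c=M4/2=-611/424, d=(M5−M4)/(6·1)=611/1272, b=Δ4−h4·(2M4+M5)/6=1247/636
t_q=47/4 → seg 4, τ=3/4; S=4+1247/636·τ+-611/424·τ²+611/1272·τ³=131951/27136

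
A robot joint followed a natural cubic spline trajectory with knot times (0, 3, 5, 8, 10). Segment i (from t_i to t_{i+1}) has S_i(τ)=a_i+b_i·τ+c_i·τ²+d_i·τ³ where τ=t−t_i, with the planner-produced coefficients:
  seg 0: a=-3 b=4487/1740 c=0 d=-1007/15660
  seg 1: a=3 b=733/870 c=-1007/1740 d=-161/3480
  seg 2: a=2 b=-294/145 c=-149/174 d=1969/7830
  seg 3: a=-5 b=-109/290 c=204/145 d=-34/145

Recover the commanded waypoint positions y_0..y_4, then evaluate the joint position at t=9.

y_0=-3 y_1=3 y_2=2 y_3=-5 y_4=-2
S(9) = -1219/290

y_0 = S_0(0) = a_0 = -3
y_1 = S_1(0) = a_1 = 3
y_2 = S_2(0) = a_2 = 2
y_3 = S_3(0) = a_3 = -5
y_4 = S_3(2) = -2
t_q=9 is in segment 3 (τ=1); S_3(τ)=-1219/290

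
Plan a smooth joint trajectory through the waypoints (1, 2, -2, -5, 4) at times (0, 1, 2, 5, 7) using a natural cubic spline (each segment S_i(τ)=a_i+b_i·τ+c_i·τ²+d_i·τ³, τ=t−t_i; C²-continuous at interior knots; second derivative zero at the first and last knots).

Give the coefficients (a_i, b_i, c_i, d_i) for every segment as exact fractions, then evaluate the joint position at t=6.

  seg 0: a=1 b=1285/548 c=0 d=-737/548
  seg 1: a=2 b=-463/274 c=-2211/548 d=945/548
  seg 2: a=-2 b=-2513/548 c=156/137 d=31/1644
  seg 3: a=-5 b=755/274 c=717/548 d=-239/1096
S(6) = -1265/1096

Δ: Δ0=1, Δ1=-4, Δ2=-1, Δ3=9/2
row 1: diag=4, rhs=-30; c'=1/4, d'=-15/2
row 2: denom=8−1·1/4=31/4; d'=(18−1·-15/2)/(31/4)=102/31
row 3: denom=10−3·12/31=274/31; d'=(33−3·102/31)/(274/31)=717/274
back: M3=717/274
back: M2=102/31−12/31·717/274=312/137
back: M1=-15/2−1/4·312/137=-2211/274
M: M0=0, M1=-2211/274, M2=312/137, M3=717/274, M4=0
seg 0: a=1, c=M0/2=0, d=(M1−M0)/(6·1)=-737/548, b=Δ0−h0·(2M0+M1)/6=1285/548
seg 1: a=2, c=M1/2=-2211/548, d=(M2−M1)/(6·1)=945/548, b=Δ1−h1·(2M1+M2)/6=-463/274
seg 2: a=-2, c=M2/2=156/137, d=(M3−M2)/(6·3)=31/1644, b=Δ2−h2·(2M2+M3)/6=-2513/548
seg 3: a=-5, c=M3/2=717/548, d=(M4−M3)/(6·2)=-239/1096, b=Δ3−h3·(2M3+M4)/6=755/274
t_q=6 → seg 3, τ=1; S=-5+755/274·τ+717/548·τ²+-239/1096·τ³=-1265/1096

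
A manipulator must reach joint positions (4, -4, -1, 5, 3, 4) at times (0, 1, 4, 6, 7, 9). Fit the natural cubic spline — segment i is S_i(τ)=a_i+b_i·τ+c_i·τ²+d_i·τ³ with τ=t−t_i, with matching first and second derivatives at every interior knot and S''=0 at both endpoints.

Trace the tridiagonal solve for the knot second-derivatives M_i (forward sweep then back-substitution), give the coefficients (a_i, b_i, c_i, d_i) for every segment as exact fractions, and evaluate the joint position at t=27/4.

  seg 0: a=4 b=-20873/2293 c=0 d=2529/2293
  seg 1: a=-4 b=-13286/2293 c=7587/2293 d=-798/2293
  seg 2: a=-1 b=10690/2293 c=405/2293 d=-4621/9172
  seg 3: a=5 b=-1553/2293 c=-13053/4586 d=6987/4586
  seg 4: a=3 b=-8251/4586 c=3954/2293 d=-659/2293
S(27/4) = 1037173/293504

Δ: Δ0=-8, Δ1=1, Δ2=3, Δ3=-2, Δ4=1/2
row 1: diag=8, rhs=54; c'=3/8, d'=27/4
row 2: denom=10−3·3/8=71/8; d'=(12−3·27/4)/(71/8)=-66/71
row 3: denom=6−2·16/71=394/71; d'=(-30−2·-66/71)/(394/71)=-999/197
row 4: denom=6−1·71/394=2293/394; d'=(15−1·-999/197)/(2293/394)=7908/2293
back: M4=7908/2293
back: M3=-999/197−71/394·7908/2293=-13053/2293
back: M2=-66/71−16/71·-13053/2293=810/2293
back: M1=27/4−3/8·810/2293=15174/2293
M: M0=0, M1=15174/2293, M2=810/2293, M3=-13053/2293, M4=7908/2293, M5=0
seg 0: a=4, c=M0/2=0, d=(M1−M0)/(6·1)=2529/2293, b=Δ0−h0·(2M0+M1)/6=-20873/2293
seg 1: a=-4, c=M1/2=7587/2293, d=(M2−M1)/(6·3)=-798/2293, b=Δ1−h1·(2M1+M2)/6=-13286/2293
seg 2: a=-1, c=M2/2=405/2293, d=(M3−M2)/(6·2)=-4621/9172, b=Δ2−h2·(2M2+M3)/6=10690/2293
seg 3: a=5, c=M3/2=-13053/4586, d=(M4−M3)/(6·1)=6987/4586, b=Δ3−h3·(2M3+M4)/6=-1553/2293
seg 4: a=3, c=M4/2=3954/2293, d=(M5−M4)/(6·2)=-659/2293, b=Δ4−h4·(2M4+M5)/6=-8251/4586
t_q=27/4 → seg 3, τ=3/4; S=5+-1553/2293·τ+-13053/4586·τ²+6987/4586·τ³=1037173/293504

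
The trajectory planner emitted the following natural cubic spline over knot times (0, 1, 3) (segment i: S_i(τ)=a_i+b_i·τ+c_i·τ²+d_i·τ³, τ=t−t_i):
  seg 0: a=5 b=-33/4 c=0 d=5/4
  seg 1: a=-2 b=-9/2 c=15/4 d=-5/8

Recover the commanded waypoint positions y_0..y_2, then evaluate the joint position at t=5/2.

y_0=5 y_1=-2 y_2=-1
S(5/2) = -155/64

y_0 = S_0(0) = a_0 = 5
y_1 = S_1(0) = a_1 = -2
y_2 = S_1(2) = -1
t_q=5/2 is in segment 1 (τ=3/2); S_1(τ)=-155/64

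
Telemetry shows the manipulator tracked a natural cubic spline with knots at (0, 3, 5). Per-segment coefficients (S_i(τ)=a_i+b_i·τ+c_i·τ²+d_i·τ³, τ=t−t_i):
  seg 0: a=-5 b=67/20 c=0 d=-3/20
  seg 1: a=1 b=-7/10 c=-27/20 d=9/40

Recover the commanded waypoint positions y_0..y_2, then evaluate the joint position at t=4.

y_0=-5 y_1=1 y_2=-4
S(4) = -33/40

y_0 = S_0(0) = a_0 = -5
y_1 = S_1(0) = a_1 = 1
y_2 = S_1(2) = -4
t_q=4 is in segment 1 (τ=1); S_1(τ)=-33/40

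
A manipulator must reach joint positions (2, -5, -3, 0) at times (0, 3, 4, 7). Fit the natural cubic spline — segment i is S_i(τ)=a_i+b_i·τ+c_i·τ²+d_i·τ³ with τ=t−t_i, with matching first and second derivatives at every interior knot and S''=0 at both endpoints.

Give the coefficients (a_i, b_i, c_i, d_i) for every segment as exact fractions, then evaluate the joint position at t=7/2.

  seg 0: a=2 b=-254/63 c=0 d=107/567
  seg 1: a=-5 b=67/63 c=107/63 d=-16/21
  seg 2: a=-3 b=137/63 c=-37/63 d=37/567
S(7/2) = -149/36

Δ: Δ0=-7/3, Δ1=2, Δ2=1
row 1: diag=8, rhs=26; c'=1/8, d'=13/4
row 2: denom=8−1·1/8=63/8; d'=(-6−1·13/4)/(63/8)=-74/63
back: M2=-74/63
back: M1=13/4−1/8·-74/63=214/63
M: M0=0, M1=214/63, M2=-74/63, M3=0
seg 0: a=2, c=M0/2=0, d=(M1−M0)/(6·3)=107/567, b=Δ0−h0·(2M0+M1)/6=-254/63
seg 1: a=-5, c=M1/2=107/63, d=(M2−M1)/(6·1)=-16/21, b=Δ1−h1·(2M1+M2)/6=67/63
seg 2: a=-3, c=M2/2=-37/63, d=(M3−M2)/(6·3)=37/567, b=Δ2−h2·(2M2+M3)/6=137/63
t_q=7/2 → seg 1, τ=1/2; S=-5+67/63·τ+107/63·τ²+-16/21·τ³=-149/36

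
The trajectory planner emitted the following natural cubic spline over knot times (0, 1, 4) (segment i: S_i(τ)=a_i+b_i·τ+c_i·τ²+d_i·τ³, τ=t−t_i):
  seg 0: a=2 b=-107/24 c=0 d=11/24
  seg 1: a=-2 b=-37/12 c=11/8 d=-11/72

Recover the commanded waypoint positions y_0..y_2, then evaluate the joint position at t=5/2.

y_0 = S_0(0) = a_0 = 2
y_1 = S_1(0) = a_1 = -2
y_2 = S_1(3) = -3
t_q=5/2 is in segment 1 (τ=3/2); S_1(τ)=-259/64

y_0=2 y_1=-2 y_2=-3
S(5/2) = -259/64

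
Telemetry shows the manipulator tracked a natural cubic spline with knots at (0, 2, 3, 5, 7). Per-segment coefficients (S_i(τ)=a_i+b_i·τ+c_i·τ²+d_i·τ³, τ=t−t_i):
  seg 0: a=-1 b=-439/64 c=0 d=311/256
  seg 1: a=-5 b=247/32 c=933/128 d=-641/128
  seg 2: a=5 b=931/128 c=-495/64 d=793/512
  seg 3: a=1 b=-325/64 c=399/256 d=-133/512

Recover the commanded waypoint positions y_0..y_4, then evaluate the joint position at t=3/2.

y_0 = S_0(0) = a_0 = -1
y_1 = S_1(0) = a_1 = -5
y_2 = S_2(0) = a_2 = 5
y_3 = S_3(0) = a_3 = 1
y_4 = S_3(2) = -5
t_q=3/2 is in segment 0 (τ=3/2); S_0(τ)=-14723/2048

y_0=-1 y_1=-5 y_2=5 y_3=1 y_4=-5
S(3/2) = -14723/2048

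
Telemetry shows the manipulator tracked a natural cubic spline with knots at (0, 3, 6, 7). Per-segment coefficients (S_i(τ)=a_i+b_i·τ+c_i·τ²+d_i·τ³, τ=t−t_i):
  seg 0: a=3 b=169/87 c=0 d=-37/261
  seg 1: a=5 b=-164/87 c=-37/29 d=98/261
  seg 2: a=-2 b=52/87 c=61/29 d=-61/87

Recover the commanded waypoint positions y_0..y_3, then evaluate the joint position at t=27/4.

y_0 = S_0(0) = a_0 = 3
y_1 = S_1(0) = a_1 = 5
y_2 = S_2(0) = a_2 = -2
y_3 = S_2(1) = 0
t_q=27/4 is in segment 2 (τ=3/4); S_2(τ)=-1233/1856

y_0=3 y_1=5 y_2=-2 y_3=0
S(27/4) = -1233/1856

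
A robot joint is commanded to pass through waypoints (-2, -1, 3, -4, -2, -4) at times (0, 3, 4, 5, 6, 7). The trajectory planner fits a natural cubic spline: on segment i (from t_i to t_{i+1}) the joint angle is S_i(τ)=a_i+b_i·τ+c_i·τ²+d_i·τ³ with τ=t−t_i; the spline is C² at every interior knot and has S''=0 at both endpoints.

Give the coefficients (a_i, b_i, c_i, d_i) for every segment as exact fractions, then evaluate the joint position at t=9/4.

Δ: Δ0=1/3, Δ1=4, Δ2=-7, Δ3=2, Δ4=-2
row 1: diag=8, rhs=22; c'=1/8, d'=11/4
row 2: denom=4−1·1/8=31/8; d'=(-66−1·11/4)/(31/8)=-550/31
row 3: denom=4−1·8/31=116/31; d'=(54−1·-550/31)/(116/31)=556/29
row 4: denom=4−1·31/116=433/116; d'=(-24−1·556/29)/(433/116)=-5008/433
back: M4=-5008/433
back: M3=556/29−31/116·-5008/433=9640/433
back: M2=-550/31−8/31·9640/433=-10170/433
back: M1=11/4−1/8·-10170/433=2462/433
M: M0=0, M1=2462/433, M2=-10170/433, M3=9640/433, M4=-5008/433, M5=0
seg 0: a=-2, c=M0/2=0, d=(M1−M0)/(6·3)=1231/3897, b=Δ0−h0·(2M0+M1)/6=-3260/1299
seg 1: a=-1, c=M1/2=1231/433, d=(M2−M1)/(6·1)=-6316/1299, b=Δ1−h1·(2M1+M2)/6=7819/1299
seg 2: a=3, c=M2/2=-5085/433, d=(M3−M2)/(6·1)=9905/1299, b=Δ2−h2·(2M2+M3)/6=-3743/1299
seg 3: a=-4, c=M3/2=4820/433, d=(M4−M3)/(6·1)=-7324/1299, b=Δ3−h3·(2M3+M4)/6=-4538/1299
seg 4: a=-2, c=M4/2=-2504/433, d=(M5−M4)/(6·1)=2504/1299, b=Δ4−h4·(2M4+M5)/6=2410/1299
t_q=9/4 → seg 0, τ=9/4; S=-2+-3260/1299·τ+0·τ²+1231/3897·τ³=-112193/27712

  seg 0: a=-2 b=-3260/1299 c=0 d=1231/3897
  seg 1: a=-1 b=7819/1299 c=1231/433 d=-6316/1299
  seg 2: a=3 b=-3743/1299 c=-5085/433 d=9905/1299
  seg 3: a=-4 b=-4538/1299 c=4820/433 d=-7324/1299
  seg 4: a=-2 b=2410/1299 c=-2504/433 d=2504/1299
S(9/4) = -112193/27712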